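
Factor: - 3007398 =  - 2^1*3^1*501233^1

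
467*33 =15411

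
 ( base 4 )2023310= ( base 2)10001011110100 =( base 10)8948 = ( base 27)c7b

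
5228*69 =360732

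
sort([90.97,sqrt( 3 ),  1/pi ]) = [1/pi,  sqrt( 3),90.97 ] 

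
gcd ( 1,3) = 1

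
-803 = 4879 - 5682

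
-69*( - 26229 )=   1809801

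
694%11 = 1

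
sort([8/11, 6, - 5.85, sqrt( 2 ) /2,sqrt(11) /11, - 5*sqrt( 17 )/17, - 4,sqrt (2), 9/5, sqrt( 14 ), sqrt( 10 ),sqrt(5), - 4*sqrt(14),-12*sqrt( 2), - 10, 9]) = [ - 12*sqrt(2 ),-4*sqrt(14 ), - 10,-5.85, - 4, - 5*sqrt( 17)/17,sqrt( 11 ) /11,sqrt( 2)/2, 8/11,sqrt( 2 ), 9/5, sqrt( 5 ), sqrt( 10),sqrt( 14 ),6,9 ] 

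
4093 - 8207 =-4114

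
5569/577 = 5569/577 = 9.65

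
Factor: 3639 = 3^1*1213^1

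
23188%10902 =1384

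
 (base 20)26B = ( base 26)19l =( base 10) 931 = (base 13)568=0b1110100011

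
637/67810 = 637/67810  =  0.01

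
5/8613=5/8613 = 0.00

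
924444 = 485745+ 438699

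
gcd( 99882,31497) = 3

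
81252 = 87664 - 6412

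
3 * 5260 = 15780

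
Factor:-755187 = - 3^1*139^1*1811^1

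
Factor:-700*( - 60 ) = 2^4*3^1*5^3*7^1 = 42000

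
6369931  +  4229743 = 10599674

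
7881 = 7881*1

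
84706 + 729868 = 814574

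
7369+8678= 16047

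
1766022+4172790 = 5938812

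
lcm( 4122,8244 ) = 8244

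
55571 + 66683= 122254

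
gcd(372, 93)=93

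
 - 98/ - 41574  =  49/20787 = 0.00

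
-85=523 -608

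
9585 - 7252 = 2333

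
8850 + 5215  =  14065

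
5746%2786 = 174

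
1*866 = 866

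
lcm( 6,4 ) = 12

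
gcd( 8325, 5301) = 9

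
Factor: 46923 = 3^1*15641^1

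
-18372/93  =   - 198 + 14/31 = -197.55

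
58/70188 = 29/35094=0.00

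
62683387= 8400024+54283363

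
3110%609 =65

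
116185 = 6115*19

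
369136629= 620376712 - 251240083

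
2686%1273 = 140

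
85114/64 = 1329 + 29/32 = 1329.91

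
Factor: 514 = 2^1*257^1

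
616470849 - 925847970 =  - 309377121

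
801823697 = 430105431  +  371718266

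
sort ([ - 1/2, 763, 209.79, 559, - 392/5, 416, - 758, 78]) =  [-758, - 392/5, - 1/2, 78, 209.79,416, 559,763]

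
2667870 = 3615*738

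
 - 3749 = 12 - 3761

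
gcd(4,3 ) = 1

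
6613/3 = 6613/3 = 2204.33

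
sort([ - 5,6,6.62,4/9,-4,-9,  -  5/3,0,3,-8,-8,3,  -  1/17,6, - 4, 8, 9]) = [- 9,  -  8,  -  8 ,-5, - 4,-4, - 5/3, - 1/17,0,4/9,3, 3,6,6,6.62,8, 9]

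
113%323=113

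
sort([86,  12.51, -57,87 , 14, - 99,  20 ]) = [ -99 , - 57, 12.51, 14,20,  86 , 87 ] 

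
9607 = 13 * 739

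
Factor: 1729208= 2^3 * 13^2*1279^1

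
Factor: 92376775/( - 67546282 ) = -2^( - 1) *5^2 * 257^( - 1 )*131413^(  -  1 )* 3695071^1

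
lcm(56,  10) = 280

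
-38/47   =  -38/47=-0.81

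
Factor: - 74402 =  - 2^1 *37201^1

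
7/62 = 7/62 = 0.11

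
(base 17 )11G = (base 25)CM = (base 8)502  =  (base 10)322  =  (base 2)101000010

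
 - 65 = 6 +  - 71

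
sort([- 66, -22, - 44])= [ - 66, - 44, - 22]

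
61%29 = 3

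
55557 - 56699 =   -  1142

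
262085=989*265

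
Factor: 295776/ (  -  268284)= -312/283 = - 2^3*3^1*13^1*283^( - 1 )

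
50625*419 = 21211875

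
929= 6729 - 5800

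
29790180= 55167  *540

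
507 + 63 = 570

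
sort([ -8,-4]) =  [ - 8,  -  4 ] 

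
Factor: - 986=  - 2^1*17^1*29^1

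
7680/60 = 128 = 128.00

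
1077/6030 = 359/2010= 0.18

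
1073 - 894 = 179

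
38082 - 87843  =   - 49761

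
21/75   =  7/25= 0.28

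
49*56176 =2752624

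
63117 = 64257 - 1140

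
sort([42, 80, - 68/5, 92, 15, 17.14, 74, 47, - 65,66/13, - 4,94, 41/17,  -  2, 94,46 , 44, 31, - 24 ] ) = [ - 65, - 24, - 68/5,-4, - 2,41/17,66/13, 15, 17.14,31, 42,44,  46,47,74,80,92, 94,94 ] 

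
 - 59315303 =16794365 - 76109668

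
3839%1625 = 589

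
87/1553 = 87/1553 = 0.06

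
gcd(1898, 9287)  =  1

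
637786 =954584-316798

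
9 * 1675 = 15075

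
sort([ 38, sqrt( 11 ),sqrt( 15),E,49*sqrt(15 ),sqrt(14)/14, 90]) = [sqrt( 14 )/14,E, sqrt( 11),sqrt(15 ), 38, 90, 49*sqrt( 15) ]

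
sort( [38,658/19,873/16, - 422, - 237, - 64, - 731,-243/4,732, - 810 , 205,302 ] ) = [ - 810, - 731, - 422, - 237,-64, - 243/4,658/19, 38,873/16,205,302,732]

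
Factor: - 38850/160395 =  - 70/289 = - 2^1*5^1*7^1*17^( - 2 )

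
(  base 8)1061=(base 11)470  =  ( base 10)561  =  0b1000110001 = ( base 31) i3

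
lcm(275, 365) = 20075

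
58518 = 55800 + 2718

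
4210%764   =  390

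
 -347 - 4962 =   -  5309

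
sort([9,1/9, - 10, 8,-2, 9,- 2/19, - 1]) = [-10, -2, - 1, - 2/19, 1/9, 8, 9  ,  9 ] 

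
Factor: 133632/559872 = 58/243 = 2^1*3^( - 5)*29^1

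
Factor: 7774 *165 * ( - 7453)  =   - 9560037630 =- 2^1*3^1*5^1 * 11^1*13^2*23^1*29^1*257^1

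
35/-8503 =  - 35/8503 = - 0.00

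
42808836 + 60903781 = 103712617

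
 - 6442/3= - 6442/3= - 2147.33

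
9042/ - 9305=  - 1 + 263/9305=- 0.97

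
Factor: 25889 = 25889^1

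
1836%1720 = 116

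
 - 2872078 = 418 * ( - 6871)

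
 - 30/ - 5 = 6 + 0/1 = 6.00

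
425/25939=425/25939 = 0.02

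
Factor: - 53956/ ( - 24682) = 94/43  =  2^1*43^ ( - 1)*47^1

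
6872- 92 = 6780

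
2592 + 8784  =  11376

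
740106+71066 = 811172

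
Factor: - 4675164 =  - 2^2 * 3^1*13^1*23^1*1303^1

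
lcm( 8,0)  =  0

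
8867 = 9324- 457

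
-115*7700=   -  885500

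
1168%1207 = 1168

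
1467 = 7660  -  6193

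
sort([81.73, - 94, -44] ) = [ - 94,- 44,81.73 ]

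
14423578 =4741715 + 9681863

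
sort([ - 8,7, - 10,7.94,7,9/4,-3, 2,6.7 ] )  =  [-10, -8, - 3,2, 9/4,6.7,7,7,  7.94]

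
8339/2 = 8339/2  =  4169.50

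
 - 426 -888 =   -  1314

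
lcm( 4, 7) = 28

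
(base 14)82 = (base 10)114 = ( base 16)72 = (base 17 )6C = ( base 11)a4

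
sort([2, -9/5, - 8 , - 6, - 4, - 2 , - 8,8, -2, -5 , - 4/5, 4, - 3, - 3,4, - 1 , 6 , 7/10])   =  [ - 8, - 8, - 6, - 5 , - 4, - 3, - 3 , - 2, - 2, - 9/5,-1, - 4/5, 7/10, 2,4,4,6,8]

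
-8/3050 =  - 4/1525 = -0.00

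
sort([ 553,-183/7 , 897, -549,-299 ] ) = [ - 549,-299,-183/7,553, 897]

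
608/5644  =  152/1411 = 0.11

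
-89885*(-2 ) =179770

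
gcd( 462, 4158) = 462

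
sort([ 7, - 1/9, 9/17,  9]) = [  -  1/9, 9/17, 7, 9]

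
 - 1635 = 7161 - 8796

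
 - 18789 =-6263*3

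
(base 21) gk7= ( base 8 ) 16473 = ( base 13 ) 3538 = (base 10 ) 7483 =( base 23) e38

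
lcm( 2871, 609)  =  20097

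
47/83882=47/83882 = 0.00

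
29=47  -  18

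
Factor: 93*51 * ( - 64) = -2^6*3^2*17^1 * 31^1  =  -303552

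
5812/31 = 5812/31 = 187.48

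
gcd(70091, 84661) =31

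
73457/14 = 5246 + 13/14  =  5246.93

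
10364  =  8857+1507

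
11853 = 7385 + 4468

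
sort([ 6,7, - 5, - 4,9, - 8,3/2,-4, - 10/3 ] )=[ - 8, - 5, - 4, - 4,-10/3, 3/2,6,7,9 ] 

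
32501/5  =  32501/5=6500.20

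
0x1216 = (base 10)4630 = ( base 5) 122010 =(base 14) 198A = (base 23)8H7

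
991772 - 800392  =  191380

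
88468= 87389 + 1079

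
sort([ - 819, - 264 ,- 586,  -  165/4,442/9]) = [ - 819, - 586,-264 ,-165/4, 442/9] 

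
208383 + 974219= 1182602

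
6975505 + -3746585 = 3228920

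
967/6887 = 967/6887 = 0.14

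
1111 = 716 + 395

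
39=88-49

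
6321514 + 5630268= 11951782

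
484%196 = 92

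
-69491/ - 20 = 3474 + 11/20 = 3474.55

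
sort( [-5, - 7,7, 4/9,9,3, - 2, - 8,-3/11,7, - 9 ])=[ - 9, - 8 , - 7, - 5, - 2, - 3/11, 4/9 , 3,7 , 7,  9 ]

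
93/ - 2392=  - 93/2392=-0.04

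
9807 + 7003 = 16810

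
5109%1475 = 684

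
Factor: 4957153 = 4957153^1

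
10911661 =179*60959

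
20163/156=517/4= 129.25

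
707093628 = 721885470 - 14791842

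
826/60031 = 826/60031 = 0.01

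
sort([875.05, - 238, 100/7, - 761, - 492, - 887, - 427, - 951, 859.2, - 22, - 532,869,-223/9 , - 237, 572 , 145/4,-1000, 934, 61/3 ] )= [-1000, - 951, - 887, - 761, - 532,-492, - 427, - 238, - 237,- 223/9, - 22, 100/7, 61/3 , 145/4, 572,859.2, 869, 875.05, 934] 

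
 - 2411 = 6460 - 8871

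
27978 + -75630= - 47652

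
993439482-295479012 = 697960470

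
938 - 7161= - 6223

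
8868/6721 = 8868/6721 = 1.32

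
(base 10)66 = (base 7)123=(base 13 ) 51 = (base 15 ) 46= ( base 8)102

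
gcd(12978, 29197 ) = 7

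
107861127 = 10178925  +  97682202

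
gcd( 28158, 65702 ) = 9386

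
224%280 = 224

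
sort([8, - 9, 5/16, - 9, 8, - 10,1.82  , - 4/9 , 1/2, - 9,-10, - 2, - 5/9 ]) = [  -  10, - 10, - 9, - 9, - 9, - 2,-5/9, - 4/9,5/16,  1/2,1.82, 8,  8 ] 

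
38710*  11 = 425810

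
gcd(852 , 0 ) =852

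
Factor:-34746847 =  - 211^1*164677^1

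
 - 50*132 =-6600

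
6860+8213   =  15073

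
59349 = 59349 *1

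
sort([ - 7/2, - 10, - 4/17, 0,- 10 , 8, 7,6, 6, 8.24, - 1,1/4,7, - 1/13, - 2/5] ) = [ - 10, - 10, - 7/2, - 1, - 2/5, - 4/17, - 1/13,0, 1/4,6, 6,  7 , 7,8,8.24]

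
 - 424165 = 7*(-60595 )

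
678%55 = 18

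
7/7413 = 1/1059 = 0.00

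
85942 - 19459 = 66483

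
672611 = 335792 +336819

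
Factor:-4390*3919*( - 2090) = 35957216900 = 2^2*5^2*11^1*19^1*439^1*3919^1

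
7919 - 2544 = 5375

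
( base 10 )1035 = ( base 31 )12C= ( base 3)1102100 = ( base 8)2013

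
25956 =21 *1236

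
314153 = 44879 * 7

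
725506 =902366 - 176860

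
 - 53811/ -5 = 53811/5 =10762.20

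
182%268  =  182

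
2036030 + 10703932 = 12739962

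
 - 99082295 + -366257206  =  -465339501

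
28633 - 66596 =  - 37963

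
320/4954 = 160/2477 = 0.06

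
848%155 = 73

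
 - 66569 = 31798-98367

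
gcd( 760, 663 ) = 1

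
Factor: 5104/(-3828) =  - 2^2*3^(- 1)=- 4/3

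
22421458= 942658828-920237370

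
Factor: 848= 2^4*53^1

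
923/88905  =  923/88905= 0.01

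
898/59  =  15 +13/59 =15.22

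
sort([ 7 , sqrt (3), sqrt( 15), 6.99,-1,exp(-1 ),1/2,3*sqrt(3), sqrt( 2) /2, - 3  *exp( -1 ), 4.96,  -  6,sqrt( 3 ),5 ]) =[ - 6,-3*exp ( - 1 ),-1,exp(  -  1), 1/2, sqrt( 2 )/2,sqrt( 3),sqrt( 3 ), sqrt( 15),4.96,  5 , 3 * sqrt( 3 ), 6.99, 7]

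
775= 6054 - 5279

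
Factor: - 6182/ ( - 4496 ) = 11/8 = 2^( - 3) * 11^1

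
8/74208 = 1/9276 = 0.00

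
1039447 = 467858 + 571589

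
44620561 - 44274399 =346162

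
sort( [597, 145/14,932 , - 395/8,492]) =[ - 395/8,145/14,492, 597,932]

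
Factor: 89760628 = 2^2*23^1*109^1*8951^1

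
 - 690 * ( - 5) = 3450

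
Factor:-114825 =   -  3^1*5^2 *1531^1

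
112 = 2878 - 2766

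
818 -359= 459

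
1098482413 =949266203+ 149216210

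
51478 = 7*7354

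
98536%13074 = 7018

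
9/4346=9/4346 = 0.00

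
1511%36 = 35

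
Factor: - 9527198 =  - 2^1*23^1*207113^1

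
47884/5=47884/5 = 9576.80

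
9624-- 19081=28705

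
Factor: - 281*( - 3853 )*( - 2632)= - 2849647976=-2^3*7^1*47^1*281^1*3853^1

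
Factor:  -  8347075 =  - 5^2*11^1*127^1* 239^1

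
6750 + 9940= 16690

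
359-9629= - 9270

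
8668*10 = 86680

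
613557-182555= 431002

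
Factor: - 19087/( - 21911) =19087^1*21911^( - 1)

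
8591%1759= 1555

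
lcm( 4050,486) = 12150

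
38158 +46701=84859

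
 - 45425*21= - 953925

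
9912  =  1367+8545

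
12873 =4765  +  8108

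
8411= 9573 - 1162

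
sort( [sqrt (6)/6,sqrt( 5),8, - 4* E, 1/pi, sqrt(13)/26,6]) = [ - 4*E,  sqrt(13)/26,1/pi,sqrt(6 ) /6, sqrt(5), 6, 8]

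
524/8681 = 524/8681 = 0.06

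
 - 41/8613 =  - 41/8613 = - 0.00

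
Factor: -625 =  - 5^4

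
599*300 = 179700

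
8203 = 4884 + 3319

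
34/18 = 17/9 = 1.89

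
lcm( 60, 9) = 180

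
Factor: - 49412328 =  - 2^3*3^1*7^1*197^1*1493^1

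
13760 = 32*430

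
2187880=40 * 54697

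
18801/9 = 2089 = 2089.00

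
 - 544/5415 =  - 544/5415=- 0.10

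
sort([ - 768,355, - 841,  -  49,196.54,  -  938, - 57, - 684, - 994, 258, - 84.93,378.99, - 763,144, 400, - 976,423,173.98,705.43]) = [-994,-976, - 938, -841,-768, - 763, - 684,-84.93, - 57,-49,144, 173.98, 196.54 , 258,355 , 378.99,400 , 423, 705.43] 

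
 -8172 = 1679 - 9851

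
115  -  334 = - 219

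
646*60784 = 39266464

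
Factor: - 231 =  - 3^1 * 7^1 * 11^1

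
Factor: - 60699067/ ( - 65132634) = 2^(  -  1)*3^( - 1)*7^( - 1)*11^1*13^1*107^1*3967^1*1550777^( - 1) 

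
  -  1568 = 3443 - 5011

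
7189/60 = 119 + 49/60 = 119.82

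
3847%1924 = 1923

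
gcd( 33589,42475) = 1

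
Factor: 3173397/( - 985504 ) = - 2^( - 5) * 3^1*13^( - 1)*23^( - 1)*103^ ( - 1)*947^1 * 1117^1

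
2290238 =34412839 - 32122601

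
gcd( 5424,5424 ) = 5424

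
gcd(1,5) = 1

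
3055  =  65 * 47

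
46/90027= 46/90027 = 0.00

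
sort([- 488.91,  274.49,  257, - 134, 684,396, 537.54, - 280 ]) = [  -  488.91, - 280,  -  134, 257,274.49,  396, 537.54,684 ] 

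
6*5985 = 35910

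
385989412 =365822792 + 20166620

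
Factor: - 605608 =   -  2^3 * 17^1*61^1*73^1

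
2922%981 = 960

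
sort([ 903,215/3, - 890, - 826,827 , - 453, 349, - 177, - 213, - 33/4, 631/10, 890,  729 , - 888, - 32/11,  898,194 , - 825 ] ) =[  -  890, - 888, - 826, - 825, - 453 ,-213, - 177, - 33/4, - 32/11, 631/10,215/3,194  ,  349, 729,827, 890,  898,  903] 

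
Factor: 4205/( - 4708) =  - 2^( - 2)*5^1*11^( - 1 )*29^2*107^( - 1)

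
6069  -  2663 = 3406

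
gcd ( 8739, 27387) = 9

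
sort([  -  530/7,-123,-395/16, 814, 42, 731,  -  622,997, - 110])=[ - 622, - 123,-110,-530/7, - 395/16 , 42, 731, 814, 997 ] 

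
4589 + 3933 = 8522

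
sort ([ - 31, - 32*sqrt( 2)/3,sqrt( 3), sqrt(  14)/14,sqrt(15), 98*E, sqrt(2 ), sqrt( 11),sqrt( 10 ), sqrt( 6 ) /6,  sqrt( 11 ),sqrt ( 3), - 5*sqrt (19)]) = [  -  31, - 5*sqrt( 19),-32*sqrt(2 ) /3, sqrt( 14 )/14, sqrt(6 ) /6, sqrt( 2 ),sqrt(3),sqrt( 3 ),sqrt( 10), sqrt(11 ),  sqrt(11), sqrt(15),  98*E]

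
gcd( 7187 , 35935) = 7187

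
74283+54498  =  128781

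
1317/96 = 13 + 23/32 = 13.72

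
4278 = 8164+-3886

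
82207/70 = 82207/70 =1174.39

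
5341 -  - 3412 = 8753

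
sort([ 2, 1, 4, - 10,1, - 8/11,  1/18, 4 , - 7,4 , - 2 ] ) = [ - 10,  -  7  , - 2 , - 8/11,1/18,1,  1, 2, 4,  4,4 ]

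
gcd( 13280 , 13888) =32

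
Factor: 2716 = 2^2*7^1*97^1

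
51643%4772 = 3923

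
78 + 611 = 689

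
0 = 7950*0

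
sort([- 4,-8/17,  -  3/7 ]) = [  -  4,-8/17 , - 3/7 ] 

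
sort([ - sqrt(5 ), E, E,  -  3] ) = [  -  3, - sqrt(5),  E  ,  E]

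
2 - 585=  - 583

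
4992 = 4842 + 150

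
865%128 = 97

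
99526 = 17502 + 82024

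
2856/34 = 84=84.00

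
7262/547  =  13 + 151/547=   13.28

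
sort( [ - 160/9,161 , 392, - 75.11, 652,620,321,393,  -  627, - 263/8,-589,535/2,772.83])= [ - 627 , - 589, -75.11, - 263/8,- 160/9,161, 535/2, 321, 392, 393,620,652,772.83]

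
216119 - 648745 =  - 432626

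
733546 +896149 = 1629695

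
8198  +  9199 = 17397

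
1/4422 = 1/4422 = 0.00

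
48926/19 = 48926/19 =2575.05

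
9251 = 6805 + 2446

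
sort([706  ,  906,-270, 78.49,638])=[ - 270, 78.49, 638, 706  ,  906]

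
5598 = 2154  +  3444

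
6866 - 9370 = -2504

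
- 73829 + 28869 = - 44960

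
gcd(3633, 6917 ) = 1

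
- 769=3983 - 4752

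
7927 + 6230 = 14157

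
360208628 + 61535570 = 421744198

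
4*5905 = 23620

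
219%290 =219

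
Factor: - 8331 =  -3^1*2777^1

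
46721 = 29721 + 17000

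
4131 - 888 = 3243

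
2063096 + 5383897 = 7446993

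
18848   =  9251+9597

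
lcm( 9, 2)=18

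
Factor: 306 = 2^1*3^2*17^1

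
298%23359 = 298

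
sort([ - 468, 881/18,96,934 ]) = [ -468,881/18,96 , 934 ]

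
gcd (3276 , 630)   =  126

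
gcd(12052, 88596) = 92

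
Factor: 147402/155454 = 3^1*13^ (- 1)*19^1*431^1*1993^( - 1) =24567/25909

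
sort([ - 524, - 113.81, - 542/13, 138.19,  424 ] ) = [  -  524, - 113.81, - 542/13,  138.19,424 ] 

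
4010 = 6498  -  2488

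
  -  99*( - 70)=6930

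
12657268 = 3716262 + 8941006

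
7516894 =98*76703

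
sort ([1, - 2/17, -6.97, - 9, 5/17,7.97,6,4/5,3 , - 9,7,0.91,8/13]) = [-9, - 9, -6.97, - 2/17,5/17,8/13,4/5,0.91,1 , 3, 6, 7,7.97 ] 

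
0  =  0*1617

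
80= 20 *4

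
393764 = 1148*343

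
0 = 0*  537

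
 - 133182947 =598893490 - 732076437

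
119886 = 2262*53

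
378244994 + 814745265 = 1192990259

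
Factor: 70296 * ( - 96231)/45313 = -6764654376/45313 = - 2^3*3^2*29^1*101^1*113^(-1 )*401^( -1)*32077^1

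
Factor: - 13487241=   -  3^1*4495747^1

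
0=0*3861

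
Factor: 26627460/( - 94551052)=  -  3^1*5^1*157^(- 1)*150559^( - 1) * 443791^1= - 6656865/23637763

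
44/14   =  22/7 = 3.14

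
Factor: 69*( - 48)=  - 3312 = - 2^4*3^2*23^1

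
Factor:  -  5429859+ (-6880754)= - 12310613  =  - 7^3 *19^1*1889^1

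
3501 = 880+2621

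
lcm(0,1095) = 0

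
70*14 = 980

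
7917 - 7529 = 388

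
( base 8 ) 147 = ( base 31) 3A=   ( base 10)103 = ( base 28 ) 3J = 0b1100111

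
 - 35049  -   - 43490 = 8441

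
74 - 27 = 47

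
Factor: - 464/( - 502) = 2^3 * 29^1*251^( - 1) = 232/251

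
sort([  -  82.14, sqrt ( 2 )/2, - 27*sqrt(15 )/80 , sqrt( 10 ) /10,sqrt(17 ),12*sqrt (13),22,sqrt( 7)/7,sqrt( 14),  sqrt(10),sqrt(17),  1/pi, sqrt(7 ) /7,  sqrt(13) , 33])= [ - 82.14,- 27*sqrt(15) /80,sqrt( 10) /10,1/pi,sqrt ( 7)/7, sqrt (7) /7,sqrt( 2)/2,sqrt( 10), sqrt(13 ), sqrt(14),sqrt ( 17),sqrt (17 ) , 22, 33,12*sqrt(13) ] 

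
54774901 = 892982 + 53881919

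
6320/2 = 3160 = 3160.00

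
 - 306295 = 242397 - 548692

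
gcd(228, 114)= 114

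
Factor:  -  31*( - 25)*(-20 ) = -2^2* 5^3*31^1  =  -  15500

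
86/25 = 86/25  =  3.44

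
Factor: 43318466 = 2^1*1879^1 * 11527^1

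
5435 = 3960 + 1475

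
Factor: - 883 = -883^1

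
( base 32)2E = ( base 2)1001110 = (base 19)42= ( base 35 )28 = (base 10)78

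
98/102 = 49/51 = 0.96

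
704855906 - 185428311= 519427595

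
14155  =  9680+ 4475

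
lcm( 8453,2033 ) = 160607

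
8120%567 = 182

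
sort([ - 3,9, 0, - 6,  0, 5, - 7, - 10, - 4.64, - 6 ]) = [ - 10, - 7, - 6, - 6, - 4.64, - 3, 0,0 , 5,9]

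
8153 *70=570710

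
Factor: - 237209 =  - 7^2*47^1*103^1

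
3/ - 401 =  - 1 + 398/401 = - 0.01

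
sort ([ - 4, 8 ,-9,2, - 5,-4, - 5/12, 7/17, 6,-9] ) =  [ - 9 , - 9, - 5, - 4,-4, - 5/12, 7/17, 2, 6, 8] 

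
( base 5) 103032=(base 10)3517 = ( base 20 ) 8FH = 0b110110111101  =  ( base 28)4dh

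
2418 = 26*93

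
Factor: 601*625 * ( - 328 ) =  - 123205000 = - 2^3*5^4 * 41^1*601^1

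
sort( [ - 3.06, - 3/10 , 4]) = [-3.06, - 3/10,4 ] 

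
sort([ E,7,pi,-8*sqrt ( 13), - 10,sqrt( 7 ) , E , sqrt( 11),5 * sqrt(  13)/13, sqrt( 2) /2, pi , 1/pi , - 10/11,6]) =[ - 8* sqrt(13 ), - 10, - 10/11,1/pi,sqrt( 2)/2,5*sqrt (13 ) /13,  sqrt(7), E,E , pi, pi,sqrt(11 ) , 6,7 ] 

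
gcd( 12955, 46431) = 1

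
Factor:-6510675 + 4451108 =-17^1*121151^1 = -2059567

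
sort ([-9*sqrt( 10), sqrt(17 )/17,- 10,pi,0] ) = [ - 9*sqrt( 10 ),-10,0,sqrt( 17 )/17,pi]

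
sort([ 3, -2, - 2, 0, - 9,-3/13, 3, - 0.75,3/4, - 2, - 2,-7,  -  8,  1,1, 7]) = [-9,  -  8, - 7, - 2,-2,  -  2,-2, - 0.75, - 3/13,0, 3/4,  1,1, 3,  3 , 7]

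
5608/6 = 2804/3 = 934.67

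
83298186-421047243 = - 337749057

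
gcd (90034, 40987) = 1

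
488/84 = 5 + 17/21 =5.81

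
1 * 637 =637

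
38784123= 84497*459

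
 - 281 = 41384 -41665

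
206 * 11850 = 2441100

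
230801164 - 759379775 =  - 528578611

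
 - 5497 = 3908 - 9405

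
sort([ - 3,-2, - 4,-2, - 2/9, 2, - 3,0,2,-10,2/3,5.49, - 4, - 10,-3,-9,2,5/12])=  [ - 10, - 10,  -  9,-4, -4 , - 3,  -  3,- 3,  -  2, - 2,- 2/9, 0,5/12 , 2/3, 2,2,2,5.49] 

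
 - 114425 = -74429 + -39996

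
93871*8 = 750968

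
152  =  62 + 90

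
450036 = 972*463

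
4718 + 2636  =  7354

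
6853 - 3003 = 3850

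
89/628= 89/628 = 0.14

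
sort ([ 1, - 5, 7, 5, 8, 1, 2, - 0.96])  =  [ - 5, - 0.96,1, 1,2, 5, 7, 8]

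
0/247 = 0=0.00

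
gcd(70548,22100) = 4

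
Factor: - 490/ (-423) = 2^1 * 3^( - 2)*5^1 *7^2*47^( - 1)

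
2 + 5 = 7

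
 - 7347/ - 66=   2449/22 = 111.32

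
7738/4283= 1 + 3455/4283 =1.81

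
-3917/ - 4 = 979+ 1/4 = 979.25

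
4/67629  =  4/67629 = 0.00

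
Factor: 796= 2^2*199^1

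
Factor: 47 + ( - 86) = -3^1*13^1 = -39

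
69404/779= 89 + 73/779 = 89.09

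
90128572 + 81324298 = 171452870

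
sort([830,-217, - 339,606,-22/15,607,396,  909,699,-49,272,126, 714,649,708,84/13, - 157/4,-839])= [ - 839,  -  339, - 217,- 49,- 157/4, - 22/15, 84/13,  126,272,  396,606 , 607,649,699,708, 714 , 830,909 ] 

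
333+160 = 493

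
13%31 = 13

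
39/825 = 13/275 = 0.05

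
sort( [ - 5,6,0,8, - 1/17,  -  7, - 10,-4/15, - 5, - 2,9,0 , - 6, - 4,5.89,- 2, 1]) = [ - 10, - 7, - 6, - 5,-5, - 4, - 2, - 2, -4/15 , - 1/17,0,0,1, 5.89,6, 8, 9] 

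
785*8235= 6464475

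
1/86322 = 1/86322  =  0.00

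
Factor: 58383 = 3^2*13^1*499^1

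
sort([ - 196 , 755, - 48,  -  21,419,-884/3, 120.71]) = [ - 884/3, - 196, -48, - 21 , 120.71,419,755]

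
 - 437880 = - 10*43788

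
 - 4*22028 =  - 88112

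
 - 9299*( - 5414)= 50344786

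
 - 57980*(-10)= 579800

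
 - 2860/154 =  - 19 + 3/7 = - 18.57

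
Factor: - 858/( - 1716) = 2^( - 1 ) = 1/2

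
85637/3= 28545+2/3 = 28545.67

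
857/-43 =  - 857/43 = - 19.93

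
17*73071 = 1242207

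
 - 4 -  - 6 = 2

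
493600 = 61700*8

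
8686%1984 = 750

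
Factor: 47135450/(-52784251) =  - 2^1*5^2*13^( - 1) * 911^( - 1)*4457^( -1)*942709^1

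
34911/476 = 73 + 163/476 = 73.34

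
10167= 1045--9122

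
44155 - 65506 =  - 21351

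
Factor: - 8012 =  - 2^2*2003^1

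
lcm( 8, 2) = 8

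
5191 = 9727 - 4536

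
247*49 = 12103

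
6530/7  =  932+6/7 = 932.86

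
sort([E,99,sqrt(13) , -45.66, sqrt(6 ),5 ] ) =[-45.66,sqrt( 6) , E, sqrt(13),5, 99 ]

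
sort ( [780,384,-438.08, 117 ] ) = [-438.08, 117,384,780]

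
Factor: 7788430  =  2^1*5^1*13^1*181^1*331^1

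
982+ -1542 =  - 560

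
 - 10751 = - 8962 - 1789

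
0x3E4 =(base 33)u6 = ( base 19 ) 2e8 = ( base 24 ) 1hc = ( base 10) 996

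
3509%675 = 134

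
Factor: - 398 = -2^1 * 199^1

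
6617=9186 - 2569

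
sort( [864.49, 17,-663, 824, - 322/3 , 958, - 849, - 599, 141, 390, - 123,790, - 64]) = [ - 849, - 663, - 599, - 123, - 322/3, - 64,  17, 141, 390,  790,824 , 864.49, 958] 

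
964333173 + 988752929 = 1953086102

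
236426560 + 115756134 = 352182694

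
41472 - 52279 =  - 10807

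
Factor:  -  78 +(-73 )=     -  151 = - 151^1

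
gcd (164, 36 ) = 4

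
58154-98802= -40648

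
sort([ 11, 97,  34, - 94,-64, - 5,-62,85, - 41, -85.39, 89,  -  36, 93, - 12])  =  [-94, - 85.39, - 64,-62,-41,-36,-12, -5, 11, 34,85, 89, 93,  97]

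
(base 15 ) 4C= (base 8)110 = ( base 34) 24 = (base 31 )2a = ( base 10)72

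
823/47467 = 823/47467 = 0.02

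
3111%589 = 166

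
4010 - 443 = 3567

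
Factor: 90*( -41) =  - 2^1*3^2*5^1*41^1  =  -  3690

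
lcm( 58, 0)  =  0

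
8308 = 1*8308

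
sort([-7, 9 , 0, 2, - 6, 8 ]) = [ - 7, - 6, 0, 2, 8, 9]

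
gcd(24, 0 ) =24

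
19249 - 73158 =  - 53909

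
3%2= 1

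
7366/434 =3683/217=16.97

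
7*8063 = 56441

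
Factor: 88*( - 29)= - 2552= - 2^3*11^1  *  29^1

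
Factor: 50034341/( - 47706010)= - 2^(-1 )*5^ (  -  1 )*7^2*11^( - 1 )*31^1*67^( - 1 )*6473^ ( - 1 )*32939^1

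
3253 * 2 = 6506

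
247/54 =247/54 = 4.57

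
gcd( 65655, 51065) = 7295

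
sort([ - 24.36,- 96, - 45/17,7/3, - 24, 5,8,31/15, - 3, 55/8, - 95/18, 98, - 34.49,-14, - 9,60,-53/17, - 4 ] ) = [ - 96, - 34.49,-24.36, - 24, - 14, - 9,-95/18, - 4, - 53/17, - 3, - 45/17,31/15, 7/3, 5,55/8, 8,60,98]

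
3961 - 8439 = -4478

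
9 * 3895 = 35055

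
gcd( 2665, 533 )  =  533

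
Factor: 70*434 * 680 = 20658400 = 2^5*5^2 * 7^2*17^1*31^1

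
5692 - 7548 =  -1856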